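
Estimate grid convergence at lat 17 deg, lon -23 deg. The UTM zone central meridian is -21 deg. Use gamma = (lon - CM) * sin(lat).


gamma = (-23 - -21) * sin(17) = -2 * 0.292372 = -0.585 degrees

-0.585 degrees


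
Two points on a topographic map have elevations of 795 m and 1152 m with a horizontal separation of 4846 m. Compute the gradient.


gradient = (1152 - 795) / 4846 = 357 / 4846 = 0.0737

0.0737


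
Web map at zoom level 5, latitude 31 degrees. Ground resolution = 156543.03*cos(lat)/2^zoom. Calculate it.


res = 156543.03 * cos(31) / 2^5 = 156543.03 * 0.8571673 / 32 = 4193.24 m/pixel

4193.24 m/pixel


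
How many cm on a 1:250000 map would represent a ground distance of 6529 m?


map_cm = 6529 * 100 / 250000 = 2.6116 cm ≈ 2.61 cm

2.61 cm


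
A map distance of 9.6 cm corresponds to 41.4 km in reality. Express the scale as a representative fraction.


ground = 41.4 km = 4140000 cm; RF denominator = ground / map = 4140000 / 9.6 = 431250; RF = 1:431250

1:431250


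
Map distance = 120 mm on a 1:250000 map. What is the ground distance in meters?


ground = 120 mm * 250000 / 1000 = 30000.0 m

30000.0 m


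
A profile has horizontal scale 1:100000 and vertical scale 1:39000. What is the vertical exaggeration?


VE = horizontal_scale / vertical_scale = 100000 / 39000 ≈ 2.6

2.6x


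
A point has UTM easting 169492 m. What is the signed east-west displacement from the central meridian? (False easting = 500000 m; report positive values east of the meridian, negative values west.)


displacement = 169492 - 500000 = -330508 m

-330508 m


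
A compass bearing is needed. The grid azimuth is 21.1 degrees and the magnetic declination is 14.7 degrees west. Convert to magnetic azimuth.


magnetic azimuth = grid azimuth - declination (east +ve)
mag_az = 21.1 - -14.7 = 35.8 degrees

35.8 degrees


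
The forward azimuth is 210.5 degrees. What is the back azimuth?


back azimuth = (210.5 + 180) mod 360 = 30.5 degrees

30.5 degrees


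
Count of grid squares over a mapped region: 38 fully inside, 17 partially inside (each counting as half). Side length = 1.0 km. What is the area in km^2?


effective squares = 38 + 17 * 0.5 = 46.5
area = 46.5 * 1.0 = 46.5 km^2

46.5 km^2


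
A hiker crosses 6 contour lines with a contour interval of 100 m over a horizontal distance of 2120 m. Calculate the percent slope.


elevation change = 6 * 100 = 600 m
slope = 600 / 2120 * 100 = 28.3%

28.3%


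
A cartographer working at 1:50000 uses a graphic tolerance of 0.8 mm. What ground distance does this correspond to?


ground = 0.8 mm * 50000 / 1000 = 40.0 m

40.0 m


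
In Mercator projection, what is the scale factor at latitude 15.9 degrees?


SF = 1 / cos(15.9) = 1 / 0.961741 = 1.04

1.04


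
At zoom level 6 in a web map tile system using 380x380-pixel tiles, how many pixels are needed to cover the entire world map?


tiles per axis = 2^6 = 64
total tiles = 64^2 = 4096
pixels per axis = 64 * 380 = 24320
total pixels = 24320^2 = 591462400

591462400 pixels


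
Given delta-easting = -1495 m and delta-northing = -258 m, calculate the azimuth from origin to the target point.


az = atan2(-1495, -258) = -99.8 deg
adjusted to 0-360: 260.2 degrees

260.2 degrees


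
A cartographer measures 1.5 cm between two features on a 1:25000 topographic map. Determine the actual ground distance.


ground = 1.5 cm * 25000 / 100 = 375.0 m

375.0 m


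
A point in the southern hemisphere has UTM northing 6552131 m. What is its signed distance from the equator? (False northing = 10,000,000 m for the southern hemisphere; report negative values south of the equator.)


For southern: actual = 6552131 - 10000000 = -3447869 m

-3447869 m


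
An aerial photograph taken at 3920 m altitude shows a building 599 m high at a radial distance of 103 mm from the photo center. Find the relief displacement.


d = h * r / H = 599 * 103 / 3920 = 15.74 mm

15.74 mm


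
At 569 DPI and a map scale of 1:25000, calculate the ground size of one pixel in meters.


pixel_cm = 2.54 / 569 ≈ 0.004464 cm
ground = pixel_cm * 25000 / 100 = 2.54 * 25000 / (569 * 100) = 63500 / 56900 ≈ 1.12 m

1.12 m


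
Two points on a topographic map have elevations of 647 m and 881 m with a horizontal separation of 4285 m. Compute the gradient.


gradient = (881 - 647) / 4285 = 234 / 4285 = 0.0546

0.0546


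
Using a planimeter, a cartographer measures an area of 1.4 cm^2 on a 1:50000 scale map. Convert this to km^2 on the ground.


ground_area = 1.4 * (50000/100)^2 = 350000.0 m^2 = 0.35 km^2

0.35 km^2


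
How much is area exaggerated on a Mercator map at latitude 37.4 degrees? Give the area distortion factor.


area_distortion = 1/cos^2(37.4) = 1.585

1.585


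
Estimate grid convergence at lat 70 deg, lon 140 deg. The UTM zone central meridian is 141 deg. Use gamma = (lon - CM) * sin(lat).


gamma = (140 - 141) * sin(70) = -1 * 0.939693 = -0.94 degrees

-0.94 degrees


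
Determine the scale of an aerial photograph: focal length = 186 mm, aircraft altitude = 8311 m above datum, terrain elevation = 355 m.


scale = f / (H - h) = 186 mm / 7956 m = 186 / 7956000 = 1:42774

1:42774


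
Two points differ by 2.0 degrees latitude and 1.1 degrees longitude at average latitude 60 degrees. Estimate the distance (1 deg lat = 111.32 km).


dlat_km = 2.0 * 111.32 = 222.64
dlon_km = 1.1 * 111.32 * cos(60) ≈ 61.226
dist = sqrt(222.64^2 + 61.226^2) ≈ 230.9 km

230.9 km


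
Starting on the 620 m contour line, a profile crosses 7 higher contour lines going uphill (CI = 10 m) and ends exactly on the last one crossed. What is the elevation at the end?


elevation = 620 + 7 * 10 = 690 m

690 m


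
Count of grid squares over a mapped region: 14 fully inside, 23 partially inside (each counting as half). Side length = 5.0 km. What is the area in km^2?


effective squares = 14 + 23 * 0.5 = 25.5
area = 25.5 * 25.0 = 637.5 km^2

637.5 km^2


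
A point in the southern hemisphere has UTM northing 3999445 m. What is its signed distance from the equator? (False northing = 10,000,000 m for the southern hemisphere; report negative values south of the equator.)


For southern: actual = 3999445 - 10000000 = -6000555 m

-6000555 m


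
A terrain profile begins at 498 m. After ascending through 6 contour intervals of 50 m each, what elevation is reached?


elevation = 498 + 6 * 50 = 798 m

798 m


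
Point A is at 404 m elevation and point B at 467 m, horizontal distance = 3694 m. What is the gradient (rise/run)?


gradient = (467 - 404) / 3694 = 63 / 3694 = 0.0171

0.0171


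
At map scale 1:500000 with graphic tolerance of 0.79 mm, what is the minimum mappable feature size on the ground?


ground = 0.79 mm * 500000 / 1000 = 395.0 m

395.0 m


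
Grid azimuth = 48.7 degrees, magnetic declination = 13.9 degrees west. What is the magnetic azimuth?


magnetic azimuth = grid azimuth - declination (east +ve)
mag_az = 48.7 - -13.9 = 62.6 degrees

62.6 degrees


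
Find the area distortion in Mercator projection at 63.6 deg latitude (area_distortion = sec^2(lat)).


area_distortion = 1/cos^2(63.6) = 5.058

5.058


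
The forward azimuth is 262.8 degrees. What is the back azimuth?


back azimuth = (262.8 + 180) mod 360 = 82.8 degrees

82.8 degrees


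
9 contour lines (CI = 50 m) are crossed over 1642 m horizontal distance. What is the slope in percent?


elevation change = 9 * 50 = 450 m
slope = 450 / 1642 * 100 = 27.4%

27.4%


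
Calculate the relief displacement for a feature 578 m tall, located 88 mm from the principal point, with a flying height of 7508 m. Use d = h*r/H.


d = h * r / H = 578 * 88 / 7508 = 6.77 mm

6.77 mm


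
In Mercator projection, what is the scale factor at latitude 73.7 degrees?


SF = 1 / cos(73.7) = 1 / 0.280667 = 3.563

3.563


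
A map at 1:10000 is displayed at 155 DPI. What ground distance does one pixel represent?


pixel_cm = 2.54 / 155 ≈ 0.016387 cm
ground = pixel_cm * 10000 / 100 = 2.54 * 10000 / (155 * 100) = 25400 / 15500 ≈ 1.64 m

1.64 m


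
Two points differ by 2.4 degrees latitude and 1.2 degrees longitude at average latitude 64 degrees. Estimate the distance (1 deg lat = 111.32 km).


dlat_km = 2.4 * 111.32 = 267.168
dlon_km = 1.2 * 111.32 * cos(64) ≈ 58.559
dist = sqrt(267.168^2 + 58.559^2) ≈ 273.5 km

273.5 km


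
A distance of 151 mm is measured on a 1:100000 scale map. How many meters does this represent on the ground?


ground = 151 mm * 100000 / 1000 = 15100.0 m

15100.0 m


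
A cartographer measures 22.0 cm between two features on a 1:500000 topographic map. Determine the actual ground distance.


ground = 22.0 cm * 500000 / 100 = 110000.0 m = 110.0 km

110.0 km


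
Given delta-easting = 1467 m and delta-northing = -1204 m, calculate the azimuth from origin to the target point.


az = atan2(1467, -1204) = 129.4 deg
adjusted to 0-360: 129.4 degrees

129.4 degrees


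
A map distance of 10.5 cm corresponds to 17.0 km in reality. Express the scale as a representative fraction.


ground = 17.0 km = 1700000 cm; RF denominator = ground / map = 1700000 / 10.5 ≈ 161905; RF = 1:161905

1:161905


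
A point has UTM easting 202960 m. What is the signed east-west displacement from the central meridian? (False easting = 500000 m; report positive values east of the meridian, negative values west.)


displacement = 202960 - 500000 = -297040 m

-297040 m


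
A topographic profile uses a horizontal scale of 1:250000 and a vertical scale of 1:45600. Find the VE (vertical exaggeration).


VE = horizontal_scale / vertical_scale = 250000 / 45600 ≈ 5.5

5.5x


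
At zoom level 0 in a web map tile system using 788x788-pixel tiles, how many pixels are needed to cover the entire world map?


tiles per axis = 2^0 = 1
total tiles = 1^2 = 1
pixels per axis = 1 * 788 = 788
total pixels = 788^2 = 620944

620944 pixels


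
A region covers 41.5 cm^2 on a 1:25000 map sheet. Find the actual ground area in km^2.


ground_area = 41.5 * (25000/100)^2 = 2593750.0 m^2 = 2.59375 km^2 ≈ 2.594 km^2

2.594 km^2


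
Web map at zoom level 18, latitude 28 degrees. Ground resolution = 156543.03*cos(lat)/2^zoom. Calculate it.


res = 156543.03 * cos(28) / 2^18 = 156543.03 * 0.88294759 / 262144 = 0.53 m/pixel

0.53 m/pixel


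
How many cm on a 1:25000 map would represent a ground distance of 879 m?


map_cm = 879 * 100 / 25000 = 3.516 cm ≈ 3.52 cm

3.52 cm


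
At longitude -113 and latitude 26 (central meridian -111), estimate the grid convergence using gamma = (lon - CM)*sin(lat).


gamma = (-113 - -111) * sin(26) = -2 * 0.438371 = -0.877 degrees

-0.877 degrees


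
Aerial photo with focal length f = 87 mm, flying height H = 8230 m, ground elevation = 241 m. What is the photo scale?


scale = f / (H - h) = 87 mm / 7989 m = 87 / 7989000 = 1:91828

1:91828


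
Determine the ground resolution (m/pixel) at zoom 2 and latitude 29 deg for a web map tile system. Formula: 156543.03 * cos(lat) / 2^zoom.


res = 156543.03 * cos(29) / 2^2 = 156543.03 * 0.87461971 / 4 = 34228.9 m/pixel

34228.9 m/pixel


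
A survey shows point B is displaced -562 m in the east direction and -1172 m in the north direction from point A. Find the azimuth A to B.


az = atan2(-562, -1172) = -154.4 deg
adjusted to 0-360: 205.6 degrees

205.6 degrees


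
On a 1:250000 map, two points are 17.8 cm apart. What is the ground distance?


ground = 17.8 cm * 250000 / 100 = 44500.0 m = 44.5 km

44.5 km


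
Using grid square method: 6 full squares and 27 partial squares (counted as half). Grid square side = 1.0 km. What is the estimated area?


effective squares = 6 + 27 * 0.5 = 19.5
area = 19.5 * 1.0 = 19.5 km^2

19.5 km^2


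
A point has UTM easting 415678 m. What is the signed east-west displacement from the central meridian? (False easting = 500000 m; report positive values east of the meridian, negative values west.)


displacement = 415678 - 500000 = -84322 m

-84322 m


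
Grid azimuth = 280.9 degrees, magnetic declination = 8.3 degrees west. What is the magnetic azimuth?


magnetic azimuth = grid azimuth - declination (east +ve)
mag_az = 280.9 - -8.3 = 289.2 degrees

289.2 degrees


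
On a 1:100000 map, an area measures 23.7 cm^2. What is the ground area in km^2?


ground_area = 23.7 * (100000/100)^2 = 23700000.0 m^2 = 23.7 km^2

23.7 km^2


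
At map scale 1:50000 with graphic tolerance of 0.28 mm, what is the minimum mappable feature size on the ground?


ground = 0.28 mm * 50000 / 1000 = 14.0 m

14.0 m


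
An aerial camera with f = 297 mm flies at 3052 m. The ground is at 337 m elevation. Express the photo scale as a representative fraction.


scale = f / (H - h) = 297 mm / 2715 m = 297 / 2715000 = 1:9141

1:9141


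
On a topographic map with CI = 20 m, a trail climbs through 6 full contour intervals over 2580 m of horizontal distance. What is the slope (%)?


elevation change = 6 * 20 = 120 m
slope = 120 / 2580 * 100 = 4.7%

4.7%


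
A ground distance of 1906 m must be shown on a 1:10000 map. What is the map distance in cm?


map_cm = 1906 * 100 / 10000 = 19.06 cm

19.06 cm


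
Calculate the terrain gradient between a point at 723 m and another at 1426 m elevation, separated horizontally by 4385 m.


gradient = (1426 - 723) / 4385 = 703 / 4385 = 0.1603

0.1603


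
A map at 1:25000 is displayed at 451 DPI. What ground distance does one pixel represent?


pixel_cm = 2.54 / 451 ≈ 0.005632 cm
ground = pixel_cm * 25000 / 100 = 2.54 * 25000 / (451 * 100) = 63500 / 45100 ≈ 1.41 m

1.41 m


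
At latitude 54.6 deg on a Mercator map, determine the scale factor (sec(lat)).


SF = 1 / cos(54.6) = 1 / 0.579281 = 1.726

1.726


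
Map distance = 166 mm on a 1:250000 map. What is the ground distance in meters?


ground = 166 mm * 250000 / 1000 = 41500.0 m

41500.0 m


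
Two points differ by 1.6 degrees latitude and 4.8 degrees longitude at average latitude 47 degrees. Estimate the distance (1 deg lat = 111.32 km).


dlat_km = 1.6 * 111.32 = 178.112
dlon_km = 4.8 * 111.32 * cos(47) ≈ 364.416
dist = sqrt(178.112^2 + 364.416^2) ≈ 405.6 km

405.6 km


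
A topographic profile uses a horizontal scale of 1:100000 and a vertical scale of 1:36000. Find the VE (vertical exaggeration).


VE = horizontal_scale / vertical_scale = 100000 / 36000 ≈ 2.8

2.8x


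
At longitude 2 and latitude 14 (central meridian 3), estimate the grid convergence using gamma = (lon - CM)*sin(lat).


gamma = (2 - 3) * sin(14) = -1 * 0.241922 = -0.242 degrees

-0.242 degrees


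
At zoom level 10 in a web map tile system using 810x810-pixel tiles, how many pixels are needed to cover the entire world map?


tiles per axis = 2^10 = 1024
total tiles = 1024^2 = 1048576
pixels per axis = 1024 * 810 = 829440
total pixels = 829440^2 = 687970713600

687970713600 pixels


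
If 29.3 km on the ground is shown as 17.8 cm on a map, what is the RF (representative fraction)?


ground = 29.3 km = 2930000 cm; RF denominator = ground / map = 2930000 / 17.8 ≈ 164607; RF = 1:164607

1:164607


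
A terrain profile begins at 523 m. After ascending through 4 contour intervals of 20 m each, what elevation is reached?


elevation = 523 + 4 * 20 = 603 m

603 m


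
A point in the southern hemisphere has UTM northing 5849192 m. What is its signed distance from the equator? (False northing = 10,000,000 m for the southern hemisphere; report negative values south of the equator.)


For southern: actual = 5849192 - 10000000 = -4150808 m

-4150808 m


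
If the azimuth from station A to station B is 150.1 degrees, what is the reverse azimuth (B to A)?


back azimuth = (150.1 + 180) mod 360 = 330.1 degrees

330.1 degrees


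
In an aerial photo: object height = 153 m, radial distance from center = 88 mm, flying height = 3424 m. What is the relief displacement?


d = h * r / H = 153 * 88 / 3424 = 3.93 mm

3.93 mm


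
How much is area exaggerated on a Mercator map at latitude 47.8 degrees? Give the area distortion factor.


area_distortion = 1/cos^2(47.8) = 2.216

2.216


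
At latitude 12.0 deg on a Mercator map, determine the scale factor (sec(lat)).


SF = 1 / cos(12.0) = 1 / 0.978148 = 1.022

1.022


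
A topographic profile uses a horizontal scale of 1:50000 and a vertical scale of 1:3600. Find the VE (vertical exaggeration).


VE = horizontal_scale / vertical_scale = 50000 / 3600 ≈ 13.9

13.9x


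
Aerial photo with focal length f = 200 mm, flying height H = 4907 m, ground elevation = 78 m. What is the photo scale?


scale = f / (H - h) = 200 mm / 4829 m = 200 / 4829000 = 1:24145

1:24145


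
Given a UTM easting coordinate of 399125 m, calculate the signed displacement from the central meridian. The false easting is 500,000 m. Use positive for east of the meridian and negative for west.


displacement = 399125 - 500000 = -100875 m

-100875 m


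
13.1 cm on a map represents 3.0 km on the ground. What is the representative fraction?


ground = 3.0 km = 300000 cm; RF denominator = ground / map = 300000 / 13.1 ≈ 22901; RF = 1:22901

1:22901


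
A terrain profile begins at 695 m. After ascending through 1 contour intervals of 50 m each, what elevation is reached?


elevation = 695 + 1 * 50 = 745 m

745 m


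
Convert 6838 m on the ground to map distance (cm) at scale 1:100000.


map_cm = 6838 * 100 / 100000 = 6.838 cm ≈ 6.84 cm

6.84 cm


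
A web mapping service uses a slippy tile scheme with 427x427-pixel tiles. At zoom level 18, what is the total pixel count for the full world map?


tiles per axis = 2^18 = 262144
total tiles = 262144^2 = 68719476736
pixels per axis = 262144 * 427 = 111935488
total pixels = 111935488^2 = 12529553473798144

12529553473798144 pixels


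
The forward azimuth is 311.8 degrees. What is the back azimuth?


back azimuth = (311.8 + 180) mod 360 = 131.8 degrees

131.8 degrees


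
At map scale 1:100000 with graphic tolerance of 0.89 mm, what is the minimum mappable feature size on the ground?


ground = 0.89 mm * 100000 / 1000 = 89.0 m

89.0 m


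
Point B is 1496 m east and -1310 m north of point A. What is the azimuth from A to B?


az = atan2(1496, -1310) = 131.2 deg
adjusted to 0-360: 131.2 degrees

131.2 degrees


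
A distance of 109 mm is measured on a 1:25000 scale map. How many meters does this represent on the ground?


ground = 109 mm * 25000 / 1000 = 2725.0 m

2725.0 m


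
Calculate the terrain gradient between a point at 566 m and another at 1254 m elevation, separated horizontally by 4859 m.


gradient = (1254 - 566) / 4859 = 688 / 4859 = 0.1416

0.1416


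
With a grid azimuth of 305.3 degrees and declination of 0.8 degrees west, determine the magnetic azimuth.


magnetic azimuth = grid azimuth - declination (east +ve)
mag_az = 305.3 - -0.8 = 306.1 degrees

306.1 degrees


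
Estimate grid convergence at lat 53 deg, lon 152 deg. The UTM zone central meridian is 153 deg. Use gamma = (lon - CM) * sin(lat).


gamma = (152 - 153) * sin(53) = -1 * 0.798636 = -0.799 degrees

-0.799 degrees


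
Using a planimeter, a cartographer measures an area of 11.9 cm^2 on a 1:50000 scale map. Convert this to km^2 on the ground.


ground_area = 11.9 * (50000/100)^2 = 2975000.0 m^2 = 2.975 km^2

2.975 km^2


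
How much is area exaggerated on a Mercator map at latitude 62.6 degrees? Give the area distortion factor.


area_distortion = 1/cos^2(62.6) = 4.722

4.722


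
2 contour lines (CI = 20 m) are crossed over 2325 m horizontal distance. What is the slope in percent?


elevation change = 2 * 20 = 40 m
slope = 40 / 2325 * 100 = 1.7%

1.7%


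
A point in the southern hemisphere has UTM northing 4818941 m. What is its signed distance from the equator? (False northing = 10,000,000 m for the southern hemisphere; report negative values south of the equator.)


For southern: actual = 4818941 - 10000000 = -5181059 m

-5181059 m


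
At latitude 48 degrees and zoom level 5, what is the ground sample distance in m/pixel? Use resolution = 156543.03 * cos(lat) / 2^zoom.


res = 156543.03 * cos(48) / 2^5 = 156543.03 * 0.66913061 / 32 = 3273.37 m/pixel

3273.37 m/pixel


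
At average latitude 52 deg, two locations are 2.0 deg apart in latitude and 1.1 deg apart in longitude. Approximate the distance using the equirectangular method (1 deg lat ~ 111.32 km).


dlat_km = 2.0 * 111.32 = 222.64
dlon_km = 1.1 * 111.32 * cos(52) ≈ 75.389
dist = sqrt(222.64^2 + 75.389^2) ≈ 235.1 km

235.1 km


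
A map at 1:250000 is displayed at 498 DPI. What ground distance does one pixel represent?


pixel_cm = 2.54 / 498 ≈ 0.0051 cm
ground = pixel_cm * 250000 / 100 = 2.54 * 250000 / (498 * 100) = 635000 / 49800 ≈ 12.75 m

12.75 m


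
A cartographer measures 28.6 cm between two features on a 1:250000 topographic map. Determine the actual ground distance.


ground = 28.6 cm * 250000 / 100 = 71500.0 m = 71.5 km

71.5 km


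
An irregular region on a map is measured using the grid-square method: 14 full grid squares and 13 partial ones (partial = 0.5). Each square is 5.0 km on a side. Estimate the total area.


effective squares = 14 + 13 * 0.5 = 20.5
area = 20.5 * 25.0 = 512.5 km^2

512.5 km^2


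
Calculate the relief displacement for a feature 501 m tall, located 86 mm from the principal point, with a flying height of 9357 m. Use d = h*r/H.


d = h * r / H = 501 * 86 / 9357 = 4.6 mm

4.6 mm


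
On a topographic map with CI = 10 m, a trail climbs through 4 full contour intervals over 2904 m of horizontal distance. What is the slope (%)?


elevation change = 4 * 10 = 40 m
slope = 40 / 2904 * 100 = 1.4%

1.4%


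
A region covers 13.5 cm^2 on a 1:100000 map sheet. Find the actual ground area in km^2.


ground_area = 13.5 * (100000/100)^2 = 13500000.0 m^2 = 13.5 km^2

13.5 km^2


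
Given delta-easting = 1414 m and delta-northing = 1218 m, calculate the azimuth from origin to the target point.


az = atan2(1414, 1218) = 49.3 deg
adjusted to 0-360: 49.3 degrees

49.3 degrees


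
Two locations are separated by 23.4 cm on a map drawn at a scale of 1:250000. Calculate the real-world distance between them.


ground = 23.4 cm * 250000 / 100 = 58500.0 m = 58.5 km

58.5 km


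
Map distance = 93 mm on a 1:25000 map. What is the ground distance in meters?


ground = 93 mm * 25000 / 1000 = 2325.0 m

2325.0 m


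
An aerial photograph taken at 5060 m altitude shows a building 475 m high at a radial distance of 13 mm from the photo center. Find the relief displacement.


d = h * r / H = 475 * 13 / 5060 = 1.22 mm

1.22 mm


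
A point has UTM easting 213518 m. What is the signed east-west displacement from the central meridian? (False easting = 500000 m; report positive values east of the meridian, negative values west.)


displacement = 213518 - 500000 = -286482 m

-286482 m


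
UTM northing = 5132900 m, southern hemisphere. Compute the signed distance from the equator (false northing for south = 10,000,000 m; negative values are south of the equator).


For southern: actual = 5132900 - 10000000 = -4867100 m

-4867100 m


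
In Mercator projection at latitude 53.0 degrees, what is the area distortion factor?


area_distortion = 1/cos^2(53.0) = 2.761

2.761


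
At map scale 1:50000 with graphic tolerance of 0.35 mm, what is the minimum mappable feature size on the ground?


ground = 0.35 mm * 50000 / 1000 = 17.5 m

17.5 m


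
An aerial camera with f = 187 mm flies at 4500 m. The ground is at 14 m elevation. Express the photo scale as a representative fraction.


scale = f / (H - h) = 187 mm / 4486 m = 187 / 4486000 = 1:23989

1:23989


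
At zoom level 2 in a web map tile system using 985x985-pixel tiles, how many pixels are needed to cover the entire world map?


tiles per axis = 2^2 = 4
total tiles = 4^2 = 16
pixels per axis = 4 * 985 = 3940
total pixels = 3940^2 = 15523600

15523600 pixels


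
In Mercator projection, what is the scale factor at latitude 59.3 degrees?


SF = 1 / cos(59.3) = 1 / 0.510543 = 1.959

1.959


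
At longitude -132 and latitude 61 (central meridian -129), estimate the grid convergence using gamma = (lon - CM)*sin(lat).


gamma = (-132 - -129) * sin(61) = -3 * 0.87462 = -2.624 degrees

-2.624 degrees


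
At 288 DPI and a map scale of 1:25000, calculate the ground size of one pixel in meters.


pixel_cm = 2.54 / 288 ≈ 0.008819 cm
ground = pixel_cm * 25000 / 100 = 2.54 * 25000 / (288 * 100) = 63500 / 28800 ≈ 2.2 m

2.2 m


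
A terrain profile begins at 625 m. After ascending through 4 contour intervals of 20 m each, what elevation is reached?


elevation = 625 + 4 * 20 = 705 m

705 m


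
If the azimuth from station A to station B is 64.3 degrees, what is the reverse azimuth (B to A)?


back azimuth = (64.3 + 180) mod 360 = 244.3 degrees

244.3 degrees


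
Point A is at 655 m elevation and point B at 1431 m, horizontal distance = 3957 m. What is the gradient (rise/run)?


gradient = (1431 - 655) / 3957 = 776 / 3957 = 0.1961

0.1961


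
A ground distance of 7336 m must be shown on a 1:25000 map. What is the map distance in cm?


map_cm = 7336 * 100 / 25000 = 29.344 cm ≈ 29.34 cm

29.34 cm


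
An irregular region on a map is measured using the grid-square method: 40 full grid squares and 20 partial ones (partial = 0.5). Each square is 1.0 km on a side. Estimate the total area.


effective squares = 40 + 20 * 0.5 = 50.0
area = 50.0 * 1.0 = 50.0 km^2

50.0 km^2


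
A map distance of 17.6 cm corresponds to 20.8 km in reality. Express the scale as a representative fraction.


ground = 20.8 km = 2080000 cm; RF denominator = ground / map = 2080000 / 17.6 ≈ 118182; RF = 1:118182

1:118182


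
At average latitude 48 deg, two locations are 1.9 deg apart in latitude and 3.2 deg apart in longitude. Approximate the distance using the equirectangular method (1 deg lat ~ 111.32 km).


dlat_km = 1.9 * 111.32 = 211.508
dlon_km = 3.2 * 111.32 * cos(48) ≈ 238.36
dist = sqrt(211.508^2 + 238.36^2) ≈ 318.7 km

318.7 km


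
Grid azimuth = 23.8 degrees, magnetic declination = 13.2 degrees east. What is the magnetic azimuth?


magnetic azimuth = grid azimuth - declination (east +ve)
mag_az = 23.8 - 13.2 = 10.6 degrees

10.6 degrees


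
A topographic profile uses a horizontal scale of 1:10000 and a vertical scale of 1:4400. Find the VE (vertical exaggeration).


VE = horizontal_scale / vertical_scale = 10000 / 4400 ≈ 2.3

2.3x


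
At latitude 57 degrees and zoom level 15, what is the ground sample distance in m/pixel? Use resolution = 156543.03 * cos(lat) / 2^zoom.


res = 156543.03 * cos(57) / 2^15 = 156543.03 * 0.54463904 / 32768 = 2.6 m/pixel

2.6 m/pixel


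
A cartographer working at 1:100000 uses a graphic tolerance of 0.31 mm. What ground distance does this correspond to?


ground = 0.31 mm * 100000 / 1000 = 31.0 m

31.0 m


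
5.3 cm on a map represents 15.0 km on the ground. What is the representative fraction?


ground = 15.0 km = 1500000 cm; RF denominator = ground / map = 1500000 / 5.3 ≈ 283019; RF = 1:283019

1:283019


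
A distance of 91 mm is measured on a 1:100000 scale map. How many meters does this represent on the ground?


ground = 91 mm * 100000 / 1000 = 9100.0 m

9100.0 m


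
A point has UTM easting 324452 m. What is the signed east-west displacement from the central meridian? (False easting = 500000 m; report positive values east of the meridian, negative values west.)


displacement = 324452 - 500000 = -175548 m

-175548 m


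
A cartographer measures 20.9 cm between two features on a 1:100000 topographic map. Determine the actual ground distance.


ground = 20.9 cm * 100000 / 100 = 20900.0 m = 20.9 km

20.9 km


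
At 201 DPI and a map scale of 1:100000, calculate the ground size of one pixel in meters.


pixel_cm = 2.54 / 201 ≈ 0.012637 cm
ground = pixel_cm * 100000 / 100 = 2.54 * 100000 / (201 * 100) = 254000 / 20100 ≈ 12.64 m

12.64 m


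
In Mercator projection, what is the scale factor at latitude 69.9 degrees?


SF = 1 / cos(69.9) = 1 / 0.34366 = 2.91

2.91


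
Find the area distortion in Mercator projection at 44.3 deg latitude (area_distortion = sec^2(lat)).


area_distortion = 1/cos^2(44.3) = 1.952

1.952


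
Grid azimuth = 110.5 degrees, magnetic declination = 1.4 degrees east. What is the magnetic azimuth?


magnetic azimuth = grid azimuth - declination (east +ve)
mag_az = 110.5 - 1.4 = 109.1 degrees

109.1 degrees


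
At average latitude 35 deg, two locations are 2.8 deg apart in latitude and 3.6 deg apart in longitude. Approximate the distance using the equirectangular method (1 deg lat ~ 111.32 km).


dlat_km = 2.8 * 111.32 = 311.696
dlon_km = 3.6 * 111.32 * cos(35) ≈ 328.277
dist = sqrt(311.696^2 + 328.277^2) ≈ 452.7 km

452.7 km


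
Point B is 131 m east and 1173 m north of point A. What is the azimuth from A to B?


az = atan2(131, 1173) = 6.4 deg
adjusted to 0-360: 6.4 degrees

6.4 degrees


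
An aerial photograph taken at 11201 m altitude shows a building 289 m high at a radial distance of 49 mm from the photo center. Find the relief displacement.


d = h * r / H = 289 * 49 / 11201 = 1.26 mm

1.26 mm


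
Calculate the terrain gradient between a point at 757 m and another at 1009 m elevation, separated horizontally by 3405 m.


gradient = (1009 - 757) / 3405 = 252 / 3405 = 0.074

0.074


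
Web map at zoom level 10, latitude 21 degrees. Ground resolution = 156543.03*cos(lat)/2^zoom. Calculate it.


res = 156543.03 * cos(21) / 2^10 = 156543.03 * 0.93358043 / 1024 = 142.72 m/pixel

142.72 m/pixel


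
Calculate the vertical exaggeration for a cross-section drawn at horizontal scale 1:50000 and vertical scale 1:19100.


VE = horizontal_scale / vertical_scale = 50000 / 19100 ≈ 2.6

2.6x


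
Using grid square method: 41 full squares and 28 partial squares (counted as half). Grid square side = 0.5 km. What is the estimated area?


effective squares = 41 + 28 * 0.5 = 55.0
area = 55.0 * 0.25 = 13.75 km^2

13.75 km^2


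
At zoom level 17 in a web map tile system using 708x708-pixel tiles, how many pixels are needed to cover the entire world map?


tiles per axis = 2^17 = 131072
total tiles = 131072^2 = 17179869184
pixels per axis = 131072 * 708 = 92798976
total pixels = 92798976^2 = 8611649946648576

8611649946648576 pixels


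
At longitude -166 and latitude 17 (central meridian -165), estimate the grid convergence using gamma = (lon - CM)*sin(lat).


gamma = (-166 - -165) * sin(17) = -1 * 0.292372 = -0.292 degrees

-0.292 degrees


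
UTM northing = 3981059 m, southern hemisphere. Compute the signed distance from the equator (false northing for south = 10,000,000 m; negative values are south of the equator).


For southern: actual = 3981059 - 10000000 = -6018941 m

-6018941 m


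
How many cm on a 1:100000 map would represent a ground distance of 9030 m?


map_cm = 9030 * 100 / 100000 = 9.03 cm

9.03 cm


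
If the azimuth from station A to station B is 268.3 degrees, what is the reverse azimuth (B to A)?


back azimuth = (268.3 + 180) mod 360 = 88.3 degrees

88.3 degrees


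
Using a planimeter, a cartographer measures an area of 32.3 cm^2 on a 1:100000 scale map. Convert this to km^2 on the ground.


ground_area = 32.3 * (100000/100)^2 = 32300000.0 m^2 = 32.3 km^2

32.3 km^2


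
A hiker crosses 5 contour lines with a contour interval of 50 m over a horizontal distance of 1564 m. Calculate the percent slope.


elevation change = 5 * 50 = 250 m
slope = 250 / 1564 * 100 = 16.0%

16.0%


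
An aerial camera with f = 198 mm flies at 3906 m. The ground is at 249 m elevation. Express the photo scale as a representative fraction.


scale = f / (H - h) = 198 mm / 3657 m = 198 / 3657000 = 1:18470

1:18470


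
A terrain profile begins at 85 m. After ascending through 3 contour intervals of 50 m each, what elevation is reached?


elevation = 85 + 3 * 50 = 235 m

235 m


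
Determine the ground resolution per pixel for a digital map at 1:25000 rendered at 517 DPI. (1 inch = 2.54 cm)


pixel_cm = 2.54 / 517 ≈ 0.004913 cm
ground = pixel_cm * 25000 / 100 = 2.54 * 25000 / (517 * 100) = 63500 / 51700 ≈ 1.23 m

1.23 m


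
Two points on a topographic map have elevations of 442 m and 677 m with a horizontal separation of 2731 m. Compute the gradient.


gradient = (677 - 442) / 2731 = 235 / 2731 = 0.086

0.086


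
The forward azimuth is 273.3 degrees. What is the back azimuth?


back azimuth = (273.3 + 180) mod 360 = 93.3 degrees

93.3 degrees


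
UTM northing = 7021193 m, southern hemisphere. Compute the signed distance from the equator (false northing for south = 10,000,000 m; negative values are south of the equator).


For southern: actual = 7021193 - 10000000 = -2978807 m

-2978807 m


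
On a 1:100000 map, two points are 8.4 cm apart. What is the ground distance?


ground = 8.4 cm * 100000 / 100 = 8400.0 m = 8.4 km

8.4 km


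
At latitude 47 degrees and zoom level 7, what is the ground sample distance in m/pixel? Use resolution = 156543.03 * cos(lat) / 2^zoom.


res = 156543.03 * cos(47) / 2^7 = 156543.03 * 0.68199836 / 128 = 834.08 m/pixel

834.08 m/pixel


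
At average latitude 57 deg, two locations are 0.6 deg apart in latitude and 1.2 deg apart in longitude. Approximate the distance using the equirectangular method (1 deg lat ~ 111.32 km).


dlat_km = 0.6 * 111.32 = 66.792
dlon_km = 1.2 * 111.32 * cos(57) ≈ 72.755
dist = sqrt(66.792^2 + 72.755^2) ≈ 98.8 km

98.8 km


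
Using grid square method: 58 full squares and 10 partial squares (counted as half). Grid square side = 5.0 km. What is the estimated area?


effective squares = 58 + 10 * 0.5 = 63.0
area = 63.0 * 25.0 = 1575.0 km^2

1575.0 km^2


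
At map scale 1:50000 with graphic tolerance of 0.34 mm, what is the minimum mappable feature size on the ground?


ground = 0.34 mm * 50000 / 1000 = 17.0 m

17.0 m


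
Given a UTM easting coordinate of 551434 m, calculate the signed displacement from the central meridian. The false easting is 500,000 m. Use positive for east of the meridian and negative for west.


displacement = 551434 - 500000 = 51434 m

51434 m


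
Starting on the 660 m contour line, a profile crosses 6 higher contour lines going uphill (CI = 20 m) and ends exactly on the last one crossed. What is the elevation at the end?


elevation = 660 + 6 * 20 = 780 m

780 m


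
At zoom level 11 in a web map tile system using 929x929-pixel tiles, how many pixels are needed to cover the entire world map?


tiles per axis = 2^11 = 2048
total tiles = 2048^2 = 4194304
pixels per axis = 2048 * 929 = 1902592
total pixels = 1902592^2 = 3619856318464

3619856318464 pixels


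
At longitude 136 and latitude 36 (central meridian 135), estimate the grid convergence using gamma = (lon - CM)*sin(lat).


gamma = (136 - 135) * sin(36) = 1 * 0.587785 = 0.588 degrees

0.588 degrees


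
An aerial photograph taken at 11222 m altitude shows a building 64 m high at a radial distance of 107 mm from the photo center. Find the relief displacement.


d = h * r / H = 64 * 107 / 11222 = 0.61 mm

0.61 mm


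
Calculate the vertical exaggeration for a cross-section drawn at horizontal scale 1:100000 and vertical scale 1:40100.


VE = horizontal_scale / vertical_scale = 100000 / 40100 ≈ 2.5

2.5x


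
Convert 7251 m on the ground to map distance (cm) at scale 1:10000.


map_cm = 7251 * 100 / 10000 = 72.51 cm

72.51 cm


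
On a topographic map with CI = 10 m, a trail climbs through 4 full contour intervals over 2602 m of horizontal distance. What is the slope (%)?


elevation change = 4 * 10 = 40 m
slope = 40 / 2602 * 100 = 1.5%

1.5%


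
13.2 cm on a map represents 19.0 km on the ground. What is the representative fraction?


ground = 19.0 km = 1900000 cm; RF denominator = ground / map = 1900000 / 13.2 ≈ 143939; RF = 1:143939

1:143939


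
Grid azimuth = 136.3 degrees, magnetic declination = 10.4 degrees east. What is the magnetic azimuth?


magnetic azimuth = grid azimuth - declination (east +ve)
mag_az = 136.3 - 10.4 = 125.9 degrees

125.9 degrees


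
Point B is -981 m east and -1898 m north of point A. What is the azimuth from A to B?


az = atan2(-981, -1898) = -152.7 deg
adjusted to 0-360: 207.3 degrees

207.3 degrees


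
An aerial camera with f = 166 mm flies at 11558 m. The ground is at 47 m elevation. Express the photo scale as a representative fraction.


scale = f / (H - h) = 166 mm / 11511 m = 166 / 11511000 = 1:69343

1:69343


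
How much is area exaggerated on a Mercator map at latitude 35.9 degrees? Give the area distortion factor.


area_distortion = 1/cos^2(35.9) = 1.524

1.524


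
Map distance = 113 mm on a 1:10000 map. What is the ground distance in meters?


ground = 113 mm * 10000 / 1000 = 1130.0 m

1130.0 m


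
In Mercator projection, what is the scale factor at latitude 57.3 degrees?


SF = 1 / cos(57.3) = 1 / 0.54024 = 1.851

1.851


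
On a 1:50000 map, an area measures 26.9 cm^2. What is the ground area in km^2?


ground_area = 26.9 * (50000/100)^2 = 6725000.0 m^2 = 6.725 km^2

6.725 km^2


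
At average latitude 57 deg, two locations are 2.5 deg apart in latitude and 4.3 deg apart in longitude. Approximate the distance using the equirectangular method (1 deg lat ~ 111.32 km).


dlat_km = 2.5 * 111.32 = 278.3
dlon_km = 4.3 * 111.32 * cos(57) ≈ 260.706
dist = sqrt(278.3^2 + 260.706^2) ≈ 381.3 km

381.3 km


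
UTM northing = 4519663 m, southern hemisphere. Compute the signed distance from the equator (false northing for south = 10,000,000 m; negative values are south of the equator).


For southern: actual = 4519663 - 10000000 = -5480337 m

-5480337 m


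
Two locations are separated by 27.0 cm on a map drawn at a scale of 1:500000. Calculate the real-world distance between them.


ground = 27.0 cm * 500000 / 100 = 135000.0 m = 135.0 km

135.0 km


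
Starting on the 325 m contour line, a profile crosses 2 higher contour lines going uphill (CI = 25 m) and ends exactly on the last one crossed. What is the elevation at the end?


elevation = 325 + 2 * 25 = 375 m

375 m


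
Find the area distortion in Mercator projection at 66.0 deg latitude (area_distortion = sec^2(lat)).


area_distortion = 1/cos^2(66.0) = 6.045

6.045


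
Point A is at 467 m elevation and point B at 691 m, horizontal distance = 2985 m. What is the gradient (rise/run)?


gradient = (691 - 467) / 2985 = 224 / 2985 = 0.075

0.075


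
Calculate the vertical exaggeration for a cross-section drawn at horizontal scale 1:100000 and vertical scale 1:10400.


VE = horizontal_scale / vertical_scale = 100000 / 10400 ≈ 9.6

9.6x


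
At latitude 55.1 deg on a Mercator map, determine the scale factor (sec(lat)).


SF = 1 / cos(55.1) = 1 / 0.572146 = 1.748

1.748


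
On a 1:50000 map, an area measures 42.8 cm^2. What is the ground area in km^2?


ground_area = 42.8 * (50000/100)^2 = 10700000.0 m^2 = 10.7 km^2

10.7 km^2


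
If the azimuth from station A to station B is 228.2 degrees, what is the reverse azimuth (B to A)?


back azimuth = (228.2 + 180) mod 360 = 48.2 degrees

48.2 degrees


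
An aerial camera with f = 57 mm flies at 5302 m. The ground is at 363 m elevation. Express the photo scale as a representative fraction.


scale = f / (H - h) = 57 mm / 4939 m = 57 / 4939000 = 1:86649

1:86649
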